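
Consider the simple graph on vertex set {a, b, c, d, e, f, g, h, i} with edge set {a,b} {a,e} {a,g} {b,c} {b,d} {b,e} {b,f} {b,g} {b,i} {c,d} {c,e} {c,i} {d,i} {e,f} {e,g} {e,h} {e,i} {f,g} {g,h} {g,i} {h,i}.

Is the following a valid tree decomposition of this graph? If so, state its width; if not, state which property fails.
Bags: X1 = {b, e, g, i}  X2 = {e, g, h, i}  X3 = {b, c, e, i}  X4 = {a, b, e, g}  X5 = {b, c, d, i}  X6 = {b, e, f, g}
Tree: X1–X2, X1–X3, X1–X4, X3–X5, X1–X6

Yes; width 3.

Checking the three conditions: (i) the bags cover all of {a, b, c, d, e, f, g, h, i}; (ii) for each edge, some bag contains both endpoints; (iii) the bags containing any fixed vertex form a subtree. All hold, so the decomposition is valid with width 4 − 1 = 3.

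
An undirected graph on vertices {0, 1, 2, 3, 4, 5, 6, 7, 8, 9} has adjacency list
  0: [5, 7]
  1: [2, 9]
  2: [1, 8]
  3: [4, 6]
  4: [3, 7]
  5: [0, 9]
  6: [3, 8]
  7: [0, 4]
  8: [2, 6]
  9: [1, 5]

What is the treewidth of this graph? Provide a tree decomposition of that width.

Each bag holds 3 vertices, so the decomposition has width 2, which upper-bounds the treewidth. For the lower bound, G contains the cycle 0–5–9–1–2–8–6–3–4–7–0, so G is not a forest; only forests have treewidth ≤ 1, hence tw(G) ≥ 2. The upper and lower bounds meet at 2, so that is the treewidth.

Treewidth 2.
One such decomposition:
Bags: B1 = {0, 5, 9}  B2 = {0, 1, 9}  B3 = {0, 1, 2}  B4 = {0, 2, 8}  B5 = {0, 6, 8}  B6 = {0, 3, 6}  B7 = {0, 3, 4}  B8 = {0, 4, 7}
Tree: B1–B2, B2–B3, B3–B4, B4–B5, B5–B6, B6–B7, B7–B8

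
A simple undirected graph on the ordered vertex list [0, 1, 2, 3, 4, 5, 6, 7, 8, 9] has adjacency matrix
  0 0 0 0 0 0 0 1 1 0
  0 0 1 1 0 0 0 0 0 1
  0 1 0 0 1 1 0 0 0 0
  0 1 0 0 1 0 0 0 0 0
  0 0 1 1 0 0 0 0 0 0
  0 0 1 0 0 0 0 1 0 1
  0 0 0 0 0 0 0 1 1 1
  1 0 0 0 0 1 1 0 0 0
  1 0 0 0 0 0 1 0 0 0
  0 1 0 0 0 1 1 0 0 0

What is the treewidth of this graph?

2

A width-2 tree decomposition is:
Bags: B1 = {0, 7, 8}  B2 = {6, 7, 8}  B3 = {5, 6, 7}  B4 = {5, 6, 9}  B5 = {2, 5, 9}  B6 = {1, 2, 9}  B7 = {1, 2, 4}  B8 = {1, 3, 4}
Tree: B1–B2, B2–B3, B3–B4, B4–B5, B5–B6, B6–B7, B7–B8
Each bag holds 3 vertices, so the decomposition has width 2, which upper-bounds the treewidth. The edges 0–8–6–7–0 form a cycle, so G is not a tree and its treewidth is at least 2. Combining the bounds, tw(G) = 2.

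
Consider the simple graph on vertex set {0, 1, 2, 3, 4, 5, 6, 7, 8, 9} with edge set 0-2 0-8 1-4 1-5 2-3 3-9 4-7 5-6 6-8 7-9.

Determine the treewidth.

A width-2 tree decomposition is:
Bags: B1 = {1, 5, 6}  B2 = {1, 6, 8}  B3 = {0, 1, 8}  B4 = {0, 1, 2}  B5 = {1, 2, 3}  B6 = {1, 3, 9}  B7 = {1, 7, 9}  B8 = {1, 4, 7}
Tree: B1–B2, B2–B3, B3–B4, B4–B5, B5–B6, B6–B7, B7–B8
Each bag holds 3 vertices, so the decomposition has width 2, which upper-bounds the treewidth. Since 1–5–6–8–0–2–3–9–7–4–1 is a cycle in G, G is not acyclic. Forests are exactly the graphs of treewidth ≤ 1, so tw(G) ≥ 2. Therefore the treewidth is 2.

2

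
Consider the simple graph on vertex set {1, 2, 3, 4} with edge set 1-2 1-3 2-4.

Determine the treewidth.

A width-1 tree decomposition is:
Bags: B1 = {1, 2}  B2 = {1, 3}  B3 = {2, 4}
Tree: B1–B2, B1–B3
The largest bag has 2 vertices, giving width 1; this decomposition certifies tw(G) ≤ 1. Since G has at least one edge (e.g. 1–2), it is not an edgeless graph, so tw(G) ≥ 1. Combining the bounds, tw(G) = 1.

1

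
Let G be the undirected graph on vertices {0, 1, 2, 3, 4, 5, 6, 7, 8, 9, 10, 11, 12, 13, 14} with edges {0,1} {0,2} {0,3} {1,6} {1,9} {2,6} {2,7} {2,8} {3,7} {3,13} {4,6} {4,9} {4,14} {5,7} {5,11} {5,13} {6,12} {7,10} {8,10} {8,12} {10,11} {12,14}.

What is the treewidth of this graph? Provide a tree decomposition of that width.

The largest bag has 4 vertices, giving width 3; this decomposition certifies tw(G) ≤ 3. For the lower bound: the 4 vertex sets {5,11,13}, {3}, {7}, {0,2,8,10} are disjoint, each induces a connected subgraph, and every pair is joined by at least one edge of G. Contracting each set to a single vertex therefore yields K_{4} as a minor, and since treewidth is minor-monotone, tw(G) ≥ tw(K_{4}) = 3. Therefore the treewidth is 3.

Treewidth 3.
Bags: B1 = {3, 5, 11, 13}  B2 = {3, 5, 7, 11}  B3 = {3, 7, 10, 11}  B4 = {0, 3, 7, 10}  B5 = {0, 2, 7, 10}  B6 = {0, 2, 8, 10}  B7 = {0, 1, 2, 8}  B8 = {1, 2, 6, 8}  B9 = {1, 6, 8, 12}  B10 = {1, 6, 9, 12}  B11 = {4, 6, 9, 12}  B12 = {4, 9, 12, 14}
Tree: B1–B2, B2–B3, B3–B4, B4–B5, B5–B6, B6–B7, B7–B8, B8–B9, B9–B10, B10–B11, B11–B12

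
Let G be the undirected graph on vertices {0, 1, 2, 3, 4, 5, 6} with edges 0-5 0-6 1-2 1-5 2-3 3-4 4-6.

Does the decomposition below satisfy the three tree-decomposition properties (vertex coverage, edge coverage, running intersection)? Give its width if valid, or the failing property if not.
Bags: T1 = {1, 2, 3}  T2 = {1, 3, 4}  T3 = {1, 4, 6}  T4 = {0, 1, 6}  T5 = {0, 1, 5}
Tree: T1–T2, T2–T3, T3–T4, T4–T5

Checking the three conditions: (i) the bags cover all of {0, 1, 2, 3, 4, 5, 6}; (ii) for each edge, some bag contains both endpoints; (iii) the bags containing any fixed vertex form a subtree. All hold, so the decomposition is valid with width 3 − 1 = 2.

Yes; width 2.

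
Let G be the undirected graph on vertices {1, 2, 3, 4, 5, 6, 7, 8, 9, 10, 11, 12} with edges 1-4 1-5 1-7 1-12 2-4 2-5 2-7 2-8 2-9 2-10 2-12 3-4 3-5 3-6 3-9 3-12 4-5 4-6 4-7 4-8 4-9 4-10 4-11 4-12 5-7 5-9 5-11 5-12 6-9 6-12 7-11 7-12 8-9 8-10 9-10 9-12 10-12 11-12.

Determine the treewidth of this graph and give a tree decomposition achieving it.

The largest bag has 5 vertices, giving width 4; this decomposition certifies tw(G) ≤ 4. For the lower bound, the 5 vertices {2, 4, 8, 9, 10} are pairwise adjacent, and any tree decomposition puts a clique entirely inside one bag — forcing width ≥ 4. The upper and lower bounds meet at 4, so that is the treewidth.

Treewidth 4.
One optimal decomposition is:
Bags: B1 = {4, 5, 7, 11, 12}  B2 = {2, 4, 5, 7, 12}  B3 = {2, 4, 5, 9, 12}  B4 = {3, 4, 5, 9, 12}  B5 = {2, 4, 9, 10, 12}  B6 = {1, 4, 5, 7, 12}  B7 = {2, 4, 8, 9, 10}  B8 = {3, 4, 6, 9, 12}
Tree: B1–B2, B2–B3, B3–B4, B3–B5, B2–B6, B5–B7, B4–B8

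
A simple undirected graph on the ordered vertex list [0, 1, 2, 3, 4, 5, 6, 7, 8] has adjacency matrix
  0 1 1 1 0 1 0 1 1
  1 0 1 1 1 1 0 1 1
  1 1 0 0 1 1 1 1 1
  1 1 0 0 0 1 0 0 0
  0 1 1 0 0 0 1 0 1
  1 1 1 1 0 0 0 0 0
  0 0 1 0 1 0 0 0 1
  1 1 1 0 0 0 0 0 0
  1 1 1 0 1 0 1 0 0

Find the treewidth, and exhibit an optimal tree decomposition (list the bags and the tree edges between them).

Every bag has size at most 4, so the width is 4 − 1 = 3 and tw(G) ≤ 3. For the lower bound, the 4 vertices {0, 1, 2, 8} are pairwise adjacent, and any tree decomposition puts a clique entirely inside one bag — forcing width ≥ 3. Therefore the treewidth is 3.

Treewidth 3.
One optimal decomposition is:
Bags: B1 = {0, 1, 2, 7}  B2 = {0, 1, 2, 8}  B3 = {1, 2, 4, 8}  B4 = {0, 1, 2, 5}  B5 = {2, 4, 6, 8}  B6 = {0, 1, 3, 5}
Tree: B1–B2, B2–B3, B2–B4, B3–B5, B4–B6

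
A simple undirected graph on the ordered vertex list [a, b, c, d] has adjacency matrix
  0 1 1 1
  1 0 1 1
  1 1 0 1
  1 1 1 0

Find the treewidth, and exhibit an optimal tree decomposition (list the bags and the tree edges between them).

A single bag containing all 4 vertices is trivially a valid decomposition of width 3. For the lower bound, the 4 vertices {a, b, c, d} are pairwise adjacent, and any tree decomposition puts a clique entirely inside one bag — forcing width ≥ 3. Hence tw(G) = 3 exactly.

Treewidth 3.
One optimal decomposition is:
Bags: B1 = {a, b, c, d}
Tree: (single bag)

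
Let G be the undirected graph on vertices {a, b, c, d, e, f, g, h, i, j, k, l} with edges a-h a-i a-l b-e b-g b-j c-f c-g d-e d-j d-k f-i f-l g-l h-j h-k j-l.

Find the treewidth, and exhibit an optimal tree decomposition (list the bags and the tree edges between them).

Treewidth 3.
One such decomposition:
Bags: B1 = {b, d, e, k}  B2 = {b, d, j, k}  B3 = {b, h, j, k}  B4 = {b, g, h, j}  B5 = {g, h, j, l}  B6 = {a, g, h, l}  B7 = {a, c, g, l}  B8 = {a, c, f, l}  B9 = {a, c, f, i}
Tree: B1–B2, B2–B3, B3–B4, B4–B5, B5–B6, B6–B7, B7–B8, B8–B9

Every bag has size at most 4, so the width is 4 − 1 = 3 and tw(G) ≤ 3. For the lower bound: the 4 vertex sets {d,e,k}, {b}, {j}, {a,g,h,l} are disjoint, each induces a connected subgraph, and every pair is joined by at least one edge of G. Contracting each set to a single vertex therefore yields K_{4} as a minor, and since treewidth is minor-monotone, tw(G) ≥ tw(K_{4}) = 3. Combining the bounds, tw(G) = 3.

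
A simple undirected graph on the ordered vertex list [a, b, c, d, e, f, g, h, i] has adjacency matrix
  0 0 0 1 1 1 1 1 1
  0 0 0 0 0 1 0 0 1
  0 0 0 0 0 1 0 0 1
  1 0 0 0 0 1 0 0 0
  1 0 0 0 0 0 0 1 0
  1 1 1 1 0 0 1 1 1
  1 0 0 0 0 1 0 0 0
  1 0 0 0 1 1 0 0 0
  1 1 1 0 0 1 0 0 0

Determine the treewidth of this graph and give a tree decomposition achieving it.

Every bag has size at most 3, so the width is 3 − 1 = 2 and tw(G) ≤ 2. On the other hand G contains the 3-clique {a, e, h}. A clique must lie in a single bag of any decomposition, so no decomposition can have width below 2. Therefore the treewidth is 2.

Treewidth 2.
One optimal decomposition is:
Bags: B1 = {a, f, g}  B2 = {a, f, i}  B3 = {b, f, i}  B4 = {c, f, i}  B5 = {a, f, h}  B6 = {a, e, h}  B7 = {a, d, f}
Tree: B1–B2, B2–B3, B2–B4, B1–B5, B5–B6, B2–B7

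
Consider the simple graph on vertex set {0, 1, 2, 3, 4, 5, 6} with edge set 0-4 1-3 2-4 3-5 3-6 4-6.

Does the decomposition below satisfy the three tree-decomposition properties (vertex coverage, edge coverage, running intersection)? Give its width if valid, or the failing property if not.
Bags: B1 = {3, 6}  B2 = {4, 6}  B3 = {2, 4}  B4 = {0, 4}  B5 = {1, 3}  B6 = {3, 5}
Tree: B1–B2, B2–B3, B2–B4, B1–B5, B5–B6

Every vertex of G appears in some bag (union = {0, 1, 2, 3, 4, 5, 6}); every edge is covered by a bag; and for each vertex v the set of bags containing v is connected in the bag tree. The decomposition is therefore valid. The largest bag has 2 vertices, so the width is 1.

Yes; width 1.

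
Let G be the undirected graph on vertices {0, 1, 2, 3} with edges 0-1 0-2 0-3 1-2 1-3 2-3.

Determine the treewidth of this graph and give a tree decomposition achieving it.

Treewidth 3.
Bags: B1 = {0, 1, 2, 3}
Tree: (single bag)

A single bag containing all 4 vertices is trivially a valid decomposition of width 3. Conversely, {0, 1, 2, 3} is a clique of size 4, and the vertices of any clique must share a bag in every tree decomposition; so some bag has ≥ 4 vertices and tw(G) ≥ 3. Hence tw(G) = 3 exactly.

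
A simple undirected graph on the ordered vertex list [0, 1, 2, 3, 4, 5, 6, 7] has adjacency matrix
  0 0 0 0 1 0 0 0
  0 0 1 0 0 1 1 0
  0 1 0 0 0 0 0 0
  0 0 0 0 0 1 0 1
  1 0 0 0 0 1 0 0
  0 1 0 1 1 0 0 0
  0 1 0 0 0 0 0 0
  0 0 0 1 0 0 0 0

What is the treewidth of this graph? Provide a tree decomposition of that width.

The largest bag has 2 vertices, giving width 1; this decomposition certifies tw(G) ≤ 1. Any graph with an edge has treewidth ≥ 1, and G has the edge 1–5. Hence tw(G) = 1 exactly.

Treewidth 1.
One optimal decomposition is:
Bags: B1 = {1, 5}  B2 = {4, 5}  B3 = {0, 4}  B4 = {3, 5}  B5 = {3, 7}  B6 = {1, 2}  B7 = {1, 6}
Tree: B1–B2, B2–B3, B2–B4, B4–B5, B1–B6, B1–B7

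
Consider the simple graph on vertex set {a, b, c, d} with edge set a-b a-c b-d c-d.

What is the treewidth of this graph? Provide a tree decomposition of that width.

The largest bag has 3 vertices, giving width 2; this decomposition certifies tw(G) ≤ 2. Since c–d–b–a–c is a cycle in G, G is not acyclic. Forests are exactly the graphs of treewidth ≤ 1, so tw(G) ≥ 2. Hence tw(G) = 2 exactly.

Treewidth 2.
Bags: B1 = {b, c, d}  B2 = {a, b, c}
Tree: B1–B2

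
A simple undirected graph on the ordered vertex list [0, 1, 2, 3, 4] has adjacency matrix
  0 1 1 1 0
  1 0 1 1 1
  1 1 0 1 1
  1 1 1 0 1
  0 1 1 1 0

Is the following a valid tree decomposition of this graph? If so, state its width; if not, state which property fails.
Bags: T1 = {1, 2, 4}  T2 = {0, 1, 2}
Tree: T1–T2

A tree decomposition must satisfy three properties: every vertex lies in some bag; for every edge, both endpoints lie together in some bag; and for every vertex, the bags containing it form a connected subtree. Here vertex 3 appears in no bag, so the decomposition is invalid.

No — vertex 3 appears in no bag.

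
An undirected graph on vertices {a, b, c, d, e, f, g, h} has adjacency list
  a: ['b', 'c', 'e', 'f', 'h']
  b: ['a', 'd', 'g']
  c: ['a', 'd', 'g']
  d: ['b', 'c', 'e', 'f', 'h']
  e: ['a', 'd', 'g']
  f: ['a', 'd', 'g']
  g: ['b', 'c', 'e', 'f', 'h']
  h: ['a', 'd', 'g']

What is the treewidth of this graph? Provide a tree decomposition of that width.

The largest bag has 4 vertices, giving width 3; this decomposition certifies tw(G) ≤ 3. For the lower bound: the 4 vertex sets {c,g}, {d,h}, {a}, {e} are disjoint, each induces a connected subgraph, and every pair is joined by at least one edge of G. Contracting each set to a single vertex therefore yields K_{4} as a minor, and since treewidth is minor-monotone, tw(G) ≥ tw(K_{4}) = 3. Therefore the treewidth is 3.

Treewidth 3.
Bags: B1 = {a, c, d, g}  B2 = {a, d, g, h}  B3 = {a, d, e, g}  B4 = {a, b, d, g}  B5 = {a, d, f, g}
Tree: B1–B2, B2–B3, B3–B4, B4–B5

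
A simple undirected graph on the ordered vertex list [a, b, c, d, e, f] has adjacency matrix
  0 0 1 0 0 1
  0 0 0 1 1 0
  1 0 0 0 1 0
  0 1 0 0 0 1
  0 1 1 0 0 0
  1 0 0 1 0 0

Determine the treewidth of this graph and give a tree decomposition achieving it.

Treewidth 2.
Bags: B1 = {a, c, e}  B2 = {a, b, e}  B3 = {a, b, d}  B4 = {a, d, f}
Tree: B1–B2, B2–B3, B3–B4

Each bag holds 3 vertices, so the decomposition has width 2, which upper-bounds the treewidth. Since a–c–e–b–d–f–a is a cycle in G, G is not acyclic. Forests are exactly the graphs of treewidth ≤ 1, so tw(G) ≥ 2. Combining the bounds, tw(G) = 2.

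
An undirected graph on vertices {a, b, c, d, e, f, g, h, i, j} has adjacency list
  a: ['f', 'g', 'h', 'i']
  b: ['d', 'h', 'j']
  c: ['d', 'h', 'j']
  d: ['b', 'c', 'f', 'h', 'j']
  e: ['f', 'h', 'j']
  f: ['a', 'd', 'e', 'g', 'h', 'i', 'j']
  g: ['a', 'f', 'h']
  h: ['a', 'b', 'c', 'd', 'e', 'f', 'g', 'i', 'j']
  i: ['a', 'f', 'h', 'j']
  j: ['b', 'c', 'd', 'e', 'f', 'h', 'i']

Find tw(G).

3

A width-3 tree decomposition is:
Bags: B1 = {f, h, i, j}  B2 = {e, f, h, j}  B3 = {a, f, h, i}  B4 = {d, f, h, j}  B5 = {b, d, h, j}  B6 = {c, d, h, j}  B7 = {a, f, g, h}
Tree: B1–B2, B1–B3, B1–B4, B4–B5, B4–B6, B3–B7
Each bag holds 4 vertices, so the decomposition has width 3, which upper-bounds the treewidth. Conversely, {c, d, h, j} is a clique of size 4, and the vertices of any clique must share a bag in every tree decomposition; so some bag has ≥ 4 vertices and tw(G) ≥ 3. Combining the bounds, tw(G) = 3.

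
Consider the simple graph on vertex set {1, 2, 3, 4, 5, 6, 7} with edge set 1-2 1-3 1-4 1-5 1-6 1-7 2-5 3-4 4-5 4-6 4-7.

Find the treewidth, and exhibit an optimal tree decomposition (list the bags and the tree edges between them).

The largest bag has 3 vertices, giving width 2; this decomposition certifies tw(G) ≤ 2. On the other hand G contains the 3-clique {1, 2, 5}. A clique must lie in a single bag of any decomposition, so no decomposition can have width below 2. Combining the bounds, tw(G) = 2.

Treewidth 2.
Bags: B1 = {1, 3, 4}  B2 = {1, 4, 7}  B3 = {1, 4, 5}  B4 = {1, 4, 6}  B5 = {1, 2, 5}
Tree: B1–B2, B2–B3, B1–B4, B3–B5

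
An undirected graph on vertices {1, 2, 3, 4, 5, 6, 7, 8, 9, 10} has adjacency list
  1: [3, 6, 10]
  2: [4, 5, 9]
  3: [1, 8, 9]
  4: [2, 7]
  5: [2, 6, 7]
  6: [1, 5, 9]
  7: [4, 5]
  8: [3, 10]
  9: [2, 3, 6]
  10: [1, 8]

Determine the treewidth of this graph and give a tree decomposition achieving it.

Treewidth 2.
One such decomposition:
Bags: B1 = {2, 4, 7}  B2 = {2, 5, 7}  B3 = {2, 5, 9}  B4 = {5, 6, 9}  B5 = {3, 6, 9}  B6 = {1, 3, 6}  B7 = {1, 3, 8}  B8 = {1, 8, 10}
Tree: B1–B2, B2–B3, B3–B4, B4–B5, B5–B6, B6–B7, B7–B8

Every bag has size at most 3, so the width is 3 − 1 = 2 and tw(G) ≤ 2. The edges 4–7–5–2–4 form a cycle, so G is not a tree and its treewidth is at least 2. Combining the bounds, tw(G) = 2.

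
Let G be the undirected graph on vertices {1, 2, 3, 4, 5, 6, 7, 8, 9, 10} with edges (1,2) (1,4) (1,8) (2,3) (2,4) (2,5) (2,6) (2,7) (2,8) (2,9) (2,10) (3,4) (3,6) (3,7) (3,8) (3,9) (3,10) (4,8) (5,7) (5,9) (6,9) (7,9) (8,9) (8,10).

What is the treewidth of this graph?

3

A width-3 tree decomposition is:
Bags: B1 = {2, 3, 7, 9}  B2 = {2, 3, 8, 9}  B3 = {2, 3, 6, 9}  B4 = {2, 5, 7, 9}  B5 = {2, 3, 4, 8}  B6 = {2, 3, 8, 10}  B7 = {1, 2, 4, 8}
Tree: B1–B2, B2–B3, B1–B4, B2–B5, B2–B6, B5–B7
The largest bag has 4 vertices, giving width 3; this decomposition certifies tw(G) ≤ 3. For the lower bound, the 4 vertices {1, 2, 4, 8} are pairwise adjacent, and any tree decomposition puts a clique entirely inside one bag — forcing width ≥ 3. Therefore the treewidth is 3.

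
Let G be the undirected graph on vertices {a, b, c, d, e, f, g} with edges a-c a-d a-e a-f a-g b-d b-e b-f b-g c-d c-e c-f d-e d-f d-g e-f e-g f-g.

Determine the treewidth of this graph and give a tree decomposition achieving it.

Treewidth 4.
One such decomposition:
Bags: B1 = {a, d, e, f, g}  B2 = {b, d, e, f, g}  B3 = {a, c, d, e, f}
Tree: B1–B2, B1–B3

Every bag has size at most 5, so the width is 5 − 1 = 4 and tw(G) ≤ 4. For the lower bound, the 5 vertices {a, d, e, f, g} are pairwise adjacent, and any tree decomposition puts a clique entirely inside one bag — forcing width ≥ 4. Therefore the treewidth is 4.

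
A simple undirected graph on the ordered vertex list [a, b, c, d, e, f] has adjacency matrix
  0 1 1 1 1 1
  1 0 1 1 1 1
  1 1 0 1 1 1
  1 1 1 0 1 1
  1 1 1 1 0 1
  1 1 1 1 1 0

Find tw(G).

5

A width-5 tree decomposition is:
Bags: B1 = {a, b, c, d, e, f}
Tree: (single bag)
With just one bag of size 6, the width is 6 − 1 = 5, so tw(G) ≤ 5. For the lower bound, the 6 vertices {a, b, c, d, e, f} are pairwise adjacent, and any tree decomposition puts a clique entirely inside one bag — forcing width ≥ 5. Combining the bounds, tw(G) = 5.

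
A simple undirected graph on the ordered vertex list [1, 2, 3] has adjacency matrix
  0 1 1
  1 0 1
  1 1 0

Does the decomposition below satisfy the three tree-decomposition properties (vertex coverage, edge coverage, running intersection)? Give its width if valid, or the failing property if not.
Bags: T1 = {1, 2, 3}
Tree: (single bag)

Vertex coverage: the bags together contain {1, 2, 3}, the full vertex set. Edge coverage: each edge of G has both endpoints in at least one bag. Running intersection: for every vertex, the bags containing it form a connected subtree. All three properties hold, so this is a valid tree decomposition of width max|bag| − 1 = 2, and hence tw(G) ≤ 2.

Yes; width 2.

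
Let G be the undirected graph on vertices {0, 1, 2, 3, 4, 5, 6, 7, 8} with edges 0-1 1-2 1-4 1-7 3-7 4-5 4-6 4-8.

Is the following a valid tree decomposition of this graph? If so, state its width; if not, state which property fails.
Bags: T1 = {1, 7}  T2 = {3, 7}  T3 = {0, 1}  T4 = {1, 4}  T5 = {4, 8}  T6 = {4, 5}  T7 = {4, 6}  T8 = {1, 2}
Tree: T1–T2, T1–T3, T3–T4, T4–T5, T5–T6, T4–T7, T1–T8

Yes; width 1.

Checking the three conditions: (i) the bags cover all of {0, 1, 2, 3, 4, 5, 6, 7, 8}; (ii) for each edge, some bag contains both endpoints; (iii) the bags containing any fixed vertex form a subtree. All hold, so the decomposition is valid with width 2 − 1 = 1.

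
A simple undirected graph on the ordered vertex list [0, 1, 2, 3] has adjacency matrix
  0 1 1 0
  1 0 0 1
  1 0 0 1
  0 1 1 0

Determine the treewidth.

A width-2 tree decomposition is:
Bags: B1 = {1, 2, 3}  B2 = {0, 1, 2}
Tree: B1–B2
Every bag has size at most 3, so the width is 3 − 1 = 2 and tw(G) ≤ 2. For the lower bound, G contains the cycle 1–3–2–0–1, so G is not a forest; only forests have treewidth ≤ 1, hence tw(G) ≥ 2. Hence tw(G) = 2 exactly.

2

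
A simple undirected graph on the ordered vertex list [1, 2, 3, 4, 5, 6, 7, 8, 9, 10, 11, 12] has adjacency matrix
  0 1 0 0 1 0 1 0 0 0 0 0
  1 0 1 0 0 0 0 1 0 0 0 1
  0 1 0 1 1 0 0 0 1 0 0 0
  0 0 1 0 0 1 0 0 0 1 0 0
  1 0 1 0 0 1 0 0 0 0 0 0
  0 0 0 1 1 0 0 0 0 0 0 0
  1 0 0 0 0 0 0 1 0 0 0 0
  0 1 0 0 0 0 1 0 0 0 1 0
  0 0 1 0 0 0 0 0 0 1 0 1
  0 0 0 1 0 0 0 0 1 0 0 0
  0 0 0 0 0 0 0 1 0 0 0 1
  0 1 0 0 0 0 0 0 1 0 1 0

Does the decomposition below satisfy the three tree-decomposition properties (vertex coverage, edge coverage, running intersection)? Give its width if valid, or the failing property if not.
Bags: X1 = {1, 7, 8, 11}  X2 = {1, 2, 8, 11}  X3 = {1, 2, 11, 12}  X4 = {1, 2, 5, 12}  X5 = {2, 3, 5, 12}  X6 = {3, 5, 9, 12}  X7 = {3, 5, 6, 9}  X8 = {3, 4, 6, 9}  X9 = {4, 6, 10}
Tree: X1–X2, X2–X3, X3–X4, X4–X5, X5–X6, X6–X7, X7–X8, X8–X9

A tree decomposition must satisfy three properties: every vertex lies in some bag; for every edge, both endpoints lie together in some bag; and for every vertex, the bags containing it form a connected subtree. Here edge (9,10) lies in no bag, so the decomposition is invalid.

No — edge (9,10) lies in no bag.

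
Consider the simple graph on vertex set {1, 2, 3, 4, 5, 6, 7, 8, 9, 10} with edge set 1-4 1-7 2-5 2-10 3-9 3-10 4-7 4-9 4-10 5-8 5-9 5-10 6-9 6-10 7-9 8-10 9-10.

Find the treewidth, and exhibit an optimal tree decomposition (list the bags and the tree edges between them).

The largest bag has 3 vertices, giving width 2; this decomposition certifies tw(G) ≤ 2. On the other hand G contains the 3-clique {1, 4, 7}. A clique must lie in a single bag of any decomposition, so no decomposition can have width below 2. The upper and lower bounds meet at 2, so that is the treewidth.

Treewidth 2.
One optimal decomposition is:
Bags: B1 = {5, 9, 10}  B2 = {3, 9, 10}  B3 = {4, 9, 10}  B4 = {6, 9, 10}  B5 = {4, 7, 9}  B6 = {5, 8, 10}  B7 = {1, 4, 7}  B8 = {2, 5, 10}
Tree: B1–B2, B1–B3, B3–B4, B3–B5, B1–B6, B5–B7, B1–B8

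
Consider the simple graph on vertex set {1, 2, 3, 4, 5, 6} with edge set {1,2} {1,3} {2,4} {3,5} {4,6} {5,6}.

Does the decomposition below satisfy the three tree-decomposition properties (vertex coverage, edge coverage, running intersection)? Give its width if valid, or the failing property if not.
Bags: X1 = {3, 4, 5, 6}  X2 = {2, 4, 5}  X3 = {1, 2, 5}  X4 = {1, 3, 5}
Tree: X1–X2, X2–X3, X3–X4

A tree decomposition must satisfy three properties: every vertex lies in some bag; for every edge, both endpoints lie together in some bag; and for every vertex, the bags containing it form a connected subtree. Here bags containing vertex 3 are not connected in the tree, so the decomposition is invalid.

No — bags containing vertex 3 are not connected in the tree.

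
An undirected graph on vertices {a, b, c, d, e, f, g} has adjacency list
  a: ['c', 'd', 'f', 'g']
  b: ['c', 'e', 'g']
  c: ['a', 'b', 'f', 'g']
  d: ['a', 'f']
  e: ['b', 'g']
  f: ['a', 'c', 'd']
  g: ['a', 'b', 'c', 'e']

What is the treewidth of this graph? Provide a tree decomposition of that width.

The largest bag has 3 vertices, giving width 2; this decomposition certifies tw(G) ≤ 2. On the other hand G contains the 3-clique {a, d, f}. A clique must lie in a single bag of any decomposition, so no decomposition can have width below 2. Combining the bounds, tw(G) = 2.

Treewidth 2.
One optimal decomposition is:
Bags: B1 = {a, c, f}  B2 = {a, c, g}  B3 = {b, c, g}  B4 = {b, e, g}  B5 = {a, d, f}
Tree: B1–B2, B2–B3, B3–B4, B1–B5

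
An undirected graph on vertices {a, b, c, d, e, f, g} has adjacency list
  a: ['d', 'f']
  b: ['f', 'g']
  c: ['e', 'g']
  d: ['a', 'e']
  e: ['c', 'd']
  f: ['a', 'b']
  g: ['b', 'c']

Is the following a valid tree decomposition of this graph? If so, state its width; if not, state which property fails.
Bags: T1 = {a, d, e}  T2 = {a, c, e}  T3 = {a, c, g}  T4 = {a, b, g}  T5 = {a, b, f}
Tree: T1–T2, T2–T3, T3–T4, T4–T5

Checking the three conditions: (i) the bags cover all of {a, b, c, d, e, f, g}; (ii) for each edge, some bag contains both endpoints; (iii) the bags containing any fixed vertex form a subtree. All hold, so the decomposition is valid with width 3 − 1 = 2.

Yes; width 2.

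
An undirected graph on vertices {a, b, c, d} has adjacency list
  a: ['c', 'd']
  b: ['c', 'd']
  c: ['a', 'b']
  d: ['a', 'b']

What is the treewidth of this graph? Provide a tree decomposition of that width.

Treewidth 2.
Bags: B1 = {a, b, c}  B2 = {a, b, d}
Tree: B1–B2

Each bag holds 3 vertices, so the decomposition has width 2, which upper-bounds the treewidth. Since a–c–b–d–a is a cycle in G, G is not acyclic. Forests are exactly the graphs of treewidth ≤ 1, so tw(G) ≥ 2. Therefore the treewidth is 2.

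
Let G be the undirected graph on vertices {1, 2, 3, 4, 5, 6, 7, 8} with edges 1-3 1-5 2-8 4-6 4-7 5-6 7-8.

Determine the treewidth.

1

A width-1 tree decomposition is:
Bags: B1 = {1, 3}  B2 = {1, 5}  B3 = {5, 6}  B4 = {4, 6}  B5 = {4, 7}  B6 = {7, 8}  B7 = {2, 8}
Tree: B1–B2, B2–B3, B3–B4, B4–B5, B5–B6, B6–B7
The largest bag has 2 vertices, giving width 1; this decomposition certifies tw(G) ≤ 1. Any graph with an edge has treewidth ≥ 1, and G has the edge 3–1. Therefore the treewidth is 1.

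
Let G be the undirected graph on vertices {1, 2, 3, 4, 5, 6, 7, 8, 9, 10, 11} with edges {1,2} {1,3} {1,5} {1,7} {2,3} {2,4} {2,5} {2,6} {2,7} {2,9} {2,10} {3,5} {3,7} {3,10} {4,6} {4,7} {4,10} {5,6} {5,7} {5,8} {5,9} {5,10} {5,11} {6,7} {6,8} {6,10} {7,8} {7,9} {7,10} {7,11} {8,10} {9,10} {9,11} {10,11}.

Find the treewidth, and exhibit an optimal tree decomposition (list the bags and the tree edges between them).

Treewidth 4.
One such decomposition:
Bags: B1 = {5, 6, 7, 8, 10}  B2 = {2, 5, 6, 7, 10}  B3 = {2, 5, 7, 9, 10}  B4 = {5, 7, 9, 10, 11}  B5 = {2, 3, 5, 7, 10}  B6 = {2, 4, 6, 7, 10}  B7 = {1, 2, 3, 5, 7}
Tree: B1–B2, B2–B3, B3–B4, B3–B5, B2–B6, B5–B7

Every bag has size at most 5, so the width is 5 − 1 = 4 and tw(G) ≤ 4. For the lower bound, the 5 vertices {2, 4, 6, 7, 10} are pairwise adjacent, and any tree decomposition puts a clique entirely inside one bag — forcing width ≥ 4. Therefore the treewidth is 4.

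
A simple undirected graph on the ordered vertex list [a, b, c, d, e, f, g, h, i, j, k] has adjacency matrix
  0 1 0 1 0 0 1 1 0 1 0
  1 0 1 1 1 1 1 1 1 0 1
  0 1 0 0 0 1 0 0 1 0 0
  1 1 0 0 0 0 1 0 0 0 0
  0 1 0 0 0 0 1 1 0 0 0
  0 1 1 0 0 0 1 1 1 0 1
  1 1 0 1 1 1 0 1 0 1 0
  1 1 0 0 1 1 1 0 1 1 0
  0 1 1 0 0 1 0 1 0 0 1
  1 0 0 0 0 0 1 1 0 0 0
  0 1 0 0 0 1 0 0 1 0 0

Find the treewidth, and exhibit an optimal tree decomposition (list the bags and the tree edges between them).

Treewidth 3.
One such decomposition:
Bags: B1 = {b, f, h, i}  B2 = {b, f, g, h}  B3 = {b, c, f, i}  B4 = {b, f, i, k}  B5 = {b, e, g, h}  B6 = {a, b, g, h}  B7 = {a, g, h, j}  B8 = {a, b, d, g}
Tree: B1–B2, B1–B3, B1–B4, B2–B5, B5–B6, B6–B7, B6–B8

Each bag holds 4 vertices, so the decomposition has width 3, which upper-bounds the treewidth. For the lower bound, the 4 vertices {a, g, h, j} are pairwise adjacent, and any tree decomposition puts a clique entirely inside one bag — forcing width ≥ 3. Hence tw(G) = 3 exactly.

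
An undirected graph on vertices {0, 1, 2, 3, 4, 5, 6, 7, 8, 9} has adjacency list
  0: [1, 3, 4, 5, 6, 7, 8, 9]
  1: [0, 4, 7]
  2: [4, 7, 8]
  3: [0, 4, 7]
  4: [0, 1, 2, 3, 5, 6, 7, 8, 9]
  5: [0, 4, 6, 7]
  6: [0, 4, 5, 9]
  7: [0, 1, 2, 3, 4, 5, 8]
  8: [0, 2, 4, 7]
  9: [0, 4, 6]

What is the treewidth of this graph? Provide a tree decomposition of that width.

The largest bag has 4 vertices, giving width 3; this decomposition certifies tw(G) ≤ 3. On the other hand G contains the 4-clique {0, 4, 6, 9}. A clique must lie in a single bag of any decomposition, so no decomposition can have width below 3. Hence tw(G) = 3 exactly.

Treewidth 3.
One optimal decomposition is:
Bags: B1 = {0, 4, 5, 7}  B2 = {0, 4, 7, 8}  B3 = {2, 4, 7, 8}  B4 = {0, 4, 5, 6}  B5 = {0, 3, 4, 7}  B6 = {0, 1, 4, 7}  B7 = {0, 4, 6, 9}
Tree: B1–B2, B2–B3, B1–B4, B1–B5, B1–B6, B4–B7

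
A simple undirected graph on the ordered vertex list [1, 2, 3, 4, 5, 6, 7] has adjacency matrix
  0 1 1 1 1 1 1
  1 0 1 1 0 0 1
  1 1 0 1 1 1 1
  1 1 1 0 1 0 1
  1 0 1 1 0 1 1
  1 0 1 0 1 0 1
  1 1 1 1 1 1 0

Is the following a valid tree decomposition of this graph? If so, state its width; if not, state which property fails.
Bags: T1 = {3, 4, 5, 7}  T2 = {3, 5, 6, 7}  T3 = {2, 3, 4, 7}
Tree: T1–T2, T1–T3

A tree decomposition must satisfy three properties: every vertex lies in some bag; for every edge, both endpoints lie together in some bag; and for every vertex, the bags containing it form a connected subtree. Here vertex 1 appears in no bag, so the decomposition is invalid.

No — vertex 1 appears in no bag.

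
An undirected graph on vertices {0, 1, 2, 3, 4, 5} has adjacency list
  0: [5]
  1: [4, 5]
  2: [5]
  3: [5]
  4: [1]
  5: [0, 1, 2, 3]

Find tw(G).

1

A width-1 tree decomposition is:
Bags: B1 = {1, 5}  B2 = {2, 5}  B3 = {0, 5}  B4 = {1, 4}  B5 = {3, 5}
Tree: B1–B2, B2–B3, B1–B4, B2–B5
Each bag holds 2 vertices, so the decomposition has width 1, which upper-bounds the treewidth. Since G has at least one edge (e.g. 1–5), it is not an edgeless graph, so tw(G) ≥ 1. The upper and lower bounds meet at 1, so that is the treewidth.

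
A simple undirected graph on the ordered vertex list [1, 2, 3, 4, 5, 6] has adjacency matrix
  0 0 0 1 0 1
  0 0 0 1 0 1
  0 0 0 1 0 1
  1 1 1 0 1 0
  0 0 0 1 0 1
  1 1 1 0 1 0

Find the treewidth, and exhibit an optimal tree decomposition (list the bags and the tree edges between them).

The largest bag has 3 vertices, giving width 2; this decomposition certifies tw(G) ≤ 2. The edges 2–6–3–4–2 form a cycle, so G is not a tree and its treewidth is at least 2. Hence tw(G) = 2 exactly.

Treewidth 2.
One such decomposition:
Bags: B1 = {2, 4, 6}  B2 = {3, 4, 6}  B3 = {4, 5, 6}  B4 = {1, 4, 6}
Tree: B1–B2, B2–B3, B3–B4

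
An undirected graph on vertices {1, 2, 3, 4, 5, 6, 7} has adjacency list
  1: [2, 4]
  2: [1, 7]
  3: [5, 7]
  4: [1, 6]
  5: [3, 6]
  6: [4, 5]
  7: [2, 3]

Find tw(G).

A width-2 tree decomposition is:
Bags: B1 = {3, 5, 7}  B2 = {5, 6, 7}  B3 = {4, 6, 7}  B4 = {1, 4, 7}  B5 = {1, 2, 7}
Tree: B1–B2, B2–B3, B3–B4, B4–B5
The largest bag has 3 vertices, giving width 2; this decomposition certifies tw(G) ≤ 2. The edges 7–3–5–6–4–1–2–7 form a cycle, so G is not a tree and its treewidth is at least 2. Hence tw(G) = 2 exactly.

2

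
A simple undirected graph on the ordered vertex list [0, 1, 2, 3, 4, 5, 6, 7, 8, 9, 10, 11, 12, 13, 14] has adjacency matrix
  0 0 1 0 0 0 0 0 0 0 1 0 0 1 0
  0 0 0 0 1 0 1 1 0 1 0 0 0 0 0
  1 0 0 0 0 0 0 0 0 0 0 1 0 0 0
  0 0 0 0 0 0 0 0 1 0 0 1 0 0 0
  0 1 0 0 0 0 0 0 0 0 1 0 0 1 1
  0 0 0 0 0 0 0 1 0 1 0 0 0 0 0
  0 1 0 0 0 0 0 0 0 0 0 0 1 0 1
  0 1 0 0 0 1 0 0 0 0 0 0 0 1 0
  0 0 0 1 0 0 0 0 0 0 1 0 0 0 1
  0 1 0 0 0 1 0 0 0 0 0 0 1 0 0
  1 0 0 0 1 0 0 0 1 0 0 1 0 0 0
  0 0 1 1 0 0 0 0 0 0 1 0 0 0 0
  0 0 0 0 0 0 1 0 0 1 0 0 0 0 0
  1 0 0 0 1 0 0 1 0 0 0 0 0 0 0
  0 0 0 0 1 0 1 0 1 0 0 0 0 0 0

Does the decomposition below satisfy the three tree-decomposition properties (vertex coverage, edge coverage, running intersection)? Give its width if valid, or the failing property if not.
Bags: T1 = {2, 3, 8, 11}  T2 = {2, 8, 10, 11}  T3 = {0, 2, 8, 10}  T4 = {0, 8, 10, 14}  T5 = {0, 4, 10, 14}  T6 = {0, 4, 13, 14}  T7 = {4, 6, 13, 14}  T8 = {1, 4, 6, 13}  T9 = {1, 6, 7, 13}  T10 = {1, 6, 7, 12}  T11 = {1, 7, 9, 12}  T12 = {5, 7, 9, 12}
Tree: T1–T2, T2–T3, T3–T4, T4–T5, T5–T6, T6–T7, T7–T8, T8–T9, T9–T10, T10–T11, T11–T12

Checking the three conditions: (i) the bags cover all of {0, 1, 2, 3, 4, 5, 6, 7, 8, 9, 10, 11, 12, 13, 14}; (ii) for each edge, some bag contains both endpoints; (iii) the bags containing any fixed vertex form a subtree. All hold, so the decomposition is valid with width 4 − 1 = 3.

Yes; width 3.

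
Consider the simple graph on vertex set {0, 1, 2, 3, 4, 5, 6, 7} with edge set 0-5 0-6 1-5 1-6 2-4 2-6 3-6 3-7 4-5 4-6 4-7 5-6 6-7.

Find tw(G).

A width-2 tree decomposition is:
Bags: B1 = {2, 4, 6}  B2 = {4, 5, 6}  B3 = {1, 5, 6}  B4 = {4, 6, 7}  B5 = {0, 5, 6}  B6 = {3, 6, 7}
Tree: B1–B2, B2–B3, B1–B4, B2–B5, B4–B6
Every bag has size at most 3, so the width is 3 − 1 = 2 and tw(G) ≤ 2. Conversely, {0, 5, 6} is a clique of size 3, and the vertices of any clique must share a bag in every tree decomposition; so some bag has ≥ 3 vertices and tw(G) ≥ 2. Hence tw(G) = 2 exactly.

2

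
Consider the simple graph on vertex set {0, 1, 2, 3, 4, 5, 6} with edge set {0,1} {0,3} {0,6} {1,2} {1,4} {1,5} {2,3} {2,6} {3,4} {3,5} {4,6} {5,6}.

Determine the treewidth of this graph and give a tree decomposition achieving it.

The largest bag has 4 vertices, giving width 3; this decomposition certifies tw(G) ≤ 3. For the lower bound: the 4 vertex sets {3,4}, {1,5}, {6}, {2} are disjoint, each induces a connected subgraph, and every pair is joined by at least one edge of G. Contracting each set to a single vertex therefore yields K_{4} as a minor, and since treewidth is minor-monotone, tw(G) ≥ tw(K_{4}) = 3. Hence tw(G) = 3 exactly.

Treewidth 3.
One such decomposition:
Bags: B1 = {1, 3, 4, 6}  B2 = {1, 3, 5, 6}  B3 = {1, 2, 3, 6}  B4 = {0, 1, 3, 6}
Tree: B1–B2, B2–B3, B3–B4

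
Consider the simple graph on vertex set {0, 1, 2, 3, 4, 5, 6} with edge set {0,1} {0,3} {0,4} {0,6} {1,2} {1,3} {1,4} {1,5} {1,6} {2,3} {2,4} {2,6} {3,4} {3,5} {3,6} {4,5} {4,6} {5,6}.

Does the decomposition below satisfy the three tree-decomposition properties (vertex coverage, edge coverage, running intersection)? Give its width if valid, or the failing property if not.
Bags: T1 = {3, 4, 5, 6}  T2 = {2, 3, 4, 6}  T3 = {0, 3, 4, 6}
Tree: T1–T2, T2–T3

A tree decomposition must satisfy three properties: every vertex lies in some bag; for every edge, both endpoints lie together in some bag; and for every vertex, the bags containing it form a connected subtree. Here vertex 1 appears in no bag, so the decomposition is invalid.

No — vertex 1 appears in no bag.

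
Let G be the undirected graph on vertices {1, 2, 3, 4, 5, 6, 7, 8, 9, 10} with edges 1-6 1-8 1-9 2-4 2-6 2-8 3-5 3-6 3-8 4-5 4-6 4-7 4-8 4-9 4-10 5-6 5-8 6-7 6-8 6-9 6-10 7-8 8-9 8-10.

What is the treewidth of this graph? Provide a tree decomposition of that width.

Every bag has size at most 4, so the width is 4 − 1 = 3 and tw(G) ≤ 3. For the lower bound, the 4 vertices {1, 6, 8, 9} are pairwise adjacent, and any tree decomposition puts a clique entirely inside one bag — forcing width ≥ 3. The upper and lower bounds meet at 3, so that is the treewidth.

Treewidth 3.
One optimal decomposition is:
Bags: B1 = {4, 6, 8, 10}  B2 = {4, 6, 7, 8}  B3 = {4, 5, 6, 8}  B4 = {2, 4, 6, 8}  B5 = {4, 6, 8, 9}  B6 = {3, 5, 6, 8}  B7 = {1, 6, 8, 9}
Tree: B1–B2, B2–B3, B1–B4, B4–B5, B3–B6, B5–B7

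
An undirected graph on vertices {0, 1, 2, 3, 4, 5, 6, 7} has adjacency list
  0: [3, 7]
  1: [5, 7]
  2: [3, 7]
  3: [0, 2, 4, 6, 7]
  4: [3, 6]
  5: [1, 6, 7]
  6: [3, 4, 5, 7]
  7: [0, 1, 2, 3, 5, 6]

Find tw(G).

2

A width-2 tree decomposition is:
Bags: B1 = {5, 6, 7}  B2 = {3, 6, 7}  B3 = {1, 5, 7}  B4 = {0, 3, 7}  B5 = {2, 3, 7}  B6 = {3, 4, 6}
Tree: B1–B2, B1–B3, B2–B4, B4–B5, B2–B6
The largest bag has 3 vertices, giving width 2; this decomposition certifies tw(G) ≤ 2. For the lower bound, the 3 vertices {3, 4, 6} are pairwise adjacent, and any tree decomposition puts a clique entirely inside one bag — forcing width ≥ 2. Combining the bounds, tw(G) = 2.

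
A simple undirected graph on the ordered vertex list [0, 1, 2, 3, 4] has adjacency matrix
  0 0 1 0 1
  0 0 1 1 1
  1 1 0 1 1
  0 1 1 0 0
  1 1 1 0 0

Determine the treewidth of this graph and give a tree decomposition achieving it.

The largest bag has 3 vertices, giving width 2; this decomposition certifies tw(G) ≤ 2. For the lower bound, the 3 vertices {0, 2, 4} are pairwise adjacent, and any tree decomposition puts a clique entirely inside one bag — forcing width ≥ 2. Hence tw(G) = 2 exactly.

Treewidth 2.
One optimal decomposition is:
Bags: B1 = {1, 2, 3}  B2 = {1, 2, 4}  B3 = {0, 2, 4}
Tree: B1–B2, B2–B3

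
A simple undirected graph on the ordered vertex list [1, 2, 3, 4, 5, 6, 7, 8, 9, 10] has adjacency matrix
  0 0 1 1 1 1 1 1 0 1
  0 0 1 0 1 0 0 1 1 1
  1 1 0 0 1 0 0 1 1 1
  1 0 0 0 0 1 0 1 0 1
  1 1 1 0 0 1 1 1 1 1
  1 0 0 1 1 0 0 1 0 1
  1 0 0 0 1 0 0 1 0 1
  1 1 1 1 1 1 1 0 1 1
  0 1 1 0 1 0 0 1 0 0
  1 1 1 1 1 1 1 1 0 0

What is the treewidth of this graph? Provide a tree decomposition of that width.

Treewidth 4.
One optimal decomposition is:
Bags: B1 = {1, 5, 6, 8, 10}  B2 = {1, 4, 6, 8, 10}  B3 = {1, 3, 5, 8, 10}  B4 = {1, 5, 7, 8, 10}  B5 = {2, 3, 5, 8, 10}  B6 = {2, 3, 5, 8, 9}
Tree: B1–B2, B1–B3, B3–B4, B3–B5, B5–B6

Every bag has size at most 5, so the width is 5 − 1 = 4 and tw(G) ≤ 4. On the other hand G contains the 5-clique {1, 4, 6, 8, 10}. A clique must lie in a single bag of any decomposition, so no decomposition can have width below 4. Hence tw(G) = 4 exactly.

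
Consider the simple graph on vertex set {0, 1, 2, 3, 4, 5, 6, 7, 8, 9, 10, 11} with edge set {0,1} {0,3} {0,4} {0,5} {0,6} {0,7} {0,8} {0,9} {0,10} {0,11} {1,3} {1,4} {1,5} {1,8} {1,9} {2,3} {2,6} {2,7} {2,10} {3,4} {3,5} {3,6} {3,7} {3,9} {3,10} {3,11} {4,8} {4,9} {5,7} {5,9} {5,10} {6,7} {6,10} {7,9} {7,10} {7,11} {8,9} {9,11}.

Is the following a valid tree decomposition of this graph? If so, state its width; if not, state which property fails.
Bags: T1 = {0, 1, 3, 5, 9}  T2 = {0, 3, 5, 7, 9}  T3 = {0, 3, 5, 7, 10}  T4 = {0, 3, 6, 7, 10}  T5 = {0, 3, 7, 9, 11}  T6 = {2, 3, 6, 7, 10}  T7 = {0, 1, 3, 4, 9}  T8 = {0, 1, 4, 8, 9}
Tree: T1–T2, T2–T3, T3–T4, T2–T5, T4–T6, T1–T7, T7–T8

Checking the three conditions: (i) the bags cover all of {0, 1, 2, 3, 4, 5, 6, 7, 8, 9, 10, 11}; (ii) for each edge, some bag contains both endpoints; (iii) the bags containing any fixed vertex form a subtree. All hold, so the decomposition is valid with width 5 − 1 = 4.

Yes; width 4.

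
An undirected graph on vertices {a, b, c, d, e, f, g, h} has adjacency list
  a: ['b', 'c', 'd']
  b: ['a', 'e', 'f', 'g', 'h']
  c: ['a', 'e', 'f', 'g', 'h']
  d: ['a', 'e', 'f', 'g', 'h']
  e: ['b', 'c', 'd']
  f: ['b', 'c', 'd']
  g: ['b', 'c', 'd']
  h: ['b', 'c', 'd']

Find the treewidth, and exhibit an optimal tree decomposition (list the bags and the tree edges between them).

Treewidth 3.
One optimal decomposition is:
Bags: B1 = {b, c, d, g}  B2 = {b, c, d, f}  B3 = {b, c, d, h}  B4 = {b, c, d, e}  B5 = {a, b, c, d}
Tree: B1–B2, B2–B3, B3–B4, B4–B5

The largest bag has 4 vertices, giving width 3; this decomposition certifies tw(G) ≤ 3. For the lower bound: the 4 vertex sets {c,g}, {d,f}, {b}, {h} are disjoint, each induces a connected subgraph, and every pair is joined by at least one edge of G. Contracting each set to a single vertex therefore yields K_{4} as a minor, and since treewidth is minor-monotone, tw(G) ≥ tw(K_{4}) = 3. Therefore the treewidth is 3.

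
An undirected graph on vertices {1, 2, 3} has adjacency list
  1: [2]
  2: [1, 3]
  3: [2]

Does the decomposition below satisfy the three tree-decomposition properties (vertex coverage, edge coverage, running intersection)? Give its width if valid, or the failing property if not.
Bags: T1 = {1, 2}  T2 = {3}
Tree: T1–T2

No — edge (2,3) lies in no bag.

A tree decomposition must satisfy three properties: every vertex lies in some bag; for every edge, both endpoints lie together in some bag; and for every vertex, the bags containing it form a connected subtree. Here edge (2,3) lies in no bag, so the decomposition is invalid.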